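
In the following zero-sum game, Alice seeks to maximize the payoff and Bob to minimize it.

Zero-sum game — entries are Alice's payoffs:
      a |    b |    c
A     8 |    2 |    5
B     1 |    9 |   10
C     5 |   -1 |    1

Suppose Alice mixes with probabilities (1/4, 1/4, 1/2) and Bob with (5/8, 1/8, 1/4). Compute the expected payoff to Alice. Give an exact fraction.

69/16

Against (5/8, 1/8, 1/4), each row's expected payoff is A: 13/2; B: 17/4; C: 13/4.
Taking the (1/4, 1/4, 1/2)-weighted average: (1/4)·(13/2) + (1/4)·(17/4) + (1/2)·(13/4) = 69/16.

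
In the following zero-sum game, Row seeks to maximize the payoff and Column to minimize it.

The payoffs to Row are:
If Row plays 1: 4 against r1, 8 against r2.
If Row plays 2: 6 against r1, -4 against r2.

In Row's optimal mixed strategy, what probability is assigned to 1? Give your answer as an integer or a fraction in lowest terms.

Row minima are 4 and -4, so Row's maximin is 4; column maxima are 6 and 8, so Column's minimax is 6. These differ, so the equilibrium is in mixed strategies.
Let Row play 1 with probability p. Column is indifferent when 4p + 6(1−p) = 8p − 4(1−p), giving p = 5/7.

5/7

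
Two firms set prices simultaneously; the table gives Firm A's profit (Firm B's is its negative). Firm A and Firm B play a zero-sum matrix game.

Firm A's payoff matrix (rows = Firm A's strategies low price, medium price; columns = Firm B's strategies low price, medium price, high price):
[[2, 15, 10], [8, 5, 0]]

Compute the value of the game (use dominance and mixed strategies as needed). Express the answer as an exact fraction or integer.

5

Column medium price is strictly dominated by high price for Firm B (it gives Firm A more in every row).
The remaining 2×2 game on (low price, medium price) × (low price, high price) has no saddle point. Let Firm A play low price with probability p; indifference gives 2p + 8(1−p) = 10p, so p = 1/2.
Similarly Firm B's optimal q on low price is 5/8, and the value is 2·(5/8) + (10)·(3/8) = 5.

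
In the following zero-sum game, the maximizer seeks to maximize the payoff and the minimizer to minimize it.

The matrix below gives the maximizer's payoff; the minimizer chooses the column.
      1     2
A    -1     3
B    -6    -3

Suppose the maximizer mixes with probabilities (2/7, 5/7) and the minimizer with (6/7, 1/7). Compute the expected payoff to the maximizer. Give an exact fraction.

Against (6/7, 1/7), each row's expected payoff is A: -3/7; B: -39/7.
Taking the (2/7, 5/7)-weighted average: (2/7)·(-3/7) + (5/7)·(-39/7) = -201/49.

-201/49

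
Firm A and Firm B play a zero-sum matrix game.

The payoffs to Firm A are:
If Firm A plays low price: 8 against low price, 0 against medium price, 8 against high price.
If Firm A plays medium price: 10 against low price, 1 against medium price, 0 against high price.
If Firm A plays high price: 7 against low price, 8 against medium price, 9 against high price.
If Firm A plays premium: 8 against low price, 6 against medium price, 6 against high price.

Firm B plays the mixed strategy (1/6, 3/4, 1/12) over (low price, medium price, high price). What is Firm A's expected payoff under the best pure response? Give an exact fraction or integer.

low price: (8)·(1/6) + (0)·(3/4) + (8)·(1/12) = 2.
medium price: (10)·(1/6) + (1)·(3/4) + (0)·(1/12) = 29/12.
high price: (7)·(1/6) + (8)·(3/4) + (9)·(1/12) = 95/12.
premium: (8)·(1/6) + (6)·(3/4) + (6)·(1/12) = 19/3.
The best pure response is high price with expected payoff 95/12.

95/12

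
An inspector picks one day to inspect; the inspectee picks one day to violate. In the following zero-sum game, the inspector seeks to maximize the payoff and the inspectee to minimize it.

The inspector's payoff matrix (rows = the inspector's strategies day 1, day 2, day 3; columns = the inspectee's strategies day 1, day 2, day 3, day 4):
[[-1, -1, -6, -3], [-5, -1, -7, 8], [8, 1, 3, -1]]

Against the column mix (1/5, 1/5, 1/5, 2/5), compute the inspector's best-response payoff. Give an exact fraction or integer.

day 1: (-1)·(1/5) + (-1)·(1/5) + (-6)·(1/5) + (-3)·(2/5) = -14/5.
day 2: (-5)·(1/5) + (-1)·(1/5) + (-7)·(1/5) + (8)·(2/5) = 3/5.
day 3: (8)·(1/5) + (1)·(1/5) + (3)·(1/5) + (-1)·(2/5) = 2.
The best pure response is day 3 with expected payoff 2.

2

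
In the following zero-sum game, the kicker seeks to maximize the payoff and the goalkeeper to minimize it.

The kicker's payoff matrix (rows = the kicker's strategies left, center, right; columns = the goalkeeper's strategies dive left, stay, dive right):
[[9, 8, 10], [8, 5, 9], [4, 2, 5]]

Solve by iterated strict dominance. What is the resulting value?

8

Column dive right is strictly dominated by dive left for the goalkeeper (9<10, 8<9, 4<5); eliminate dive right.
Row right is strictly dominated by row left (9>4, 8>2); eliminate right.
Column dive left is strictly dominated by stay for the goalkeeper (8<9, 5<8); eliminate dive left.
Row center is strictly dominated by row left (8>5); eliminate center.
Only (left, stay) remains, with payoff 8.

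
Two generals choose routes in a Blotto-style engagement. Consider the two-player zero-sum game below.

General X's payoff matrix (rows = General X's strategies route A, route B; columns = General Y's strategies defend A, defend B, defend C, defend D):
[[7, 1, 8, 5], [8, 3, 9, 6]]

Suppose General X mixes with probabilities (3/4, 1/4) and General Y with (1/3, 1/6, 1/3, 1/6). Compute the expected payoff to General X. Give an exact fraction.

151/24

Against (1/3, 1/6, 1/3, 1/6), each row's expected payoff is route A: 6; route B: 43/6.
Taking the (3/4, 1/4)-weighted average: (3/4)·(6) + (1/4)·(43/6) = 151/24.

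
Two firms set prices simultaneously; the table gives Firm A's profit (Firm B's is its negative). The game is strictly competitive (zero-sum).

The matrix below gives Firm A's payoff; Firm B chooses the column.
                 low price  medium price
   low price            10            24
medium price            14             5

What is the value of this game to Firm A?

286/23

Row minima are 10 and 5, so Firm A's maximin is 10; column maxima are 14 and 24, so Firm B's minimax is 14. These differ, so the equilibrium is in mixed strategies.
Let Firm A play low price with probability p. Firm B is indifferent when 10p + 14(1−p) = 24p + 5(1−p), giving p = 9/23.
Let Firm B play low price with probability q. Firm A is indifferent when 10q + 24(1−q) = 14q + 5(1−q), giving q = 19/23.
The value is 10·(19/23) + (24)·(4/23) = 286/23.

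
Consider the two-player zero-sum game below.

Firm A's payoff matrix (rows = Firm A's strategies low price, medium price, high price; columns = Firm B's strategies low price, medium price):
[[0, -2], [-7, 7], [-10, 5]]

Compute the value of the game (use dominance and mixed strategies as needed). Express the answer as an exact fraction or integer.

-7/8

Row high price is strictly dominated by row medium price, so Firm A never plays it.
The remaining 2×2 game on (low price, medium price) × (low price, medium price) has no saddle point. Let Firm A play low price with probability p; indifference gives −7(1−p) = −2p + 7(1−p), so p = 7/8.
Similarly Firm B's optimal q on low price is 9/16, and the value is 0·(9/16) + (-2)·(7/16) = -7/8.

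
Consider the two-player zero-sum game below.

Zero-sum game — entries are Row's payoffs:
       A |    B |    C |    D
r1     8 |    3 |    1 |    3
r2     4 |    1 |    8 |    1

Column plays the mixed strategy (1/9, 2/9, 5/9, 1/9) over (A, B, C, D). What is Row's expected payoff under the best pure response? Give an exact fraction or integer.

r1: (8)·(1/9) + (3)·(2/9) + (1)·(5/9) + (3)·(1/9) = 22/9.
r2: (4)·(1/9) + (1)·(2/9) + (8)·(5/9) + (1)·(1/9) = 47/9.
The best pure response is r2 with expected payoff 47/9.

47/9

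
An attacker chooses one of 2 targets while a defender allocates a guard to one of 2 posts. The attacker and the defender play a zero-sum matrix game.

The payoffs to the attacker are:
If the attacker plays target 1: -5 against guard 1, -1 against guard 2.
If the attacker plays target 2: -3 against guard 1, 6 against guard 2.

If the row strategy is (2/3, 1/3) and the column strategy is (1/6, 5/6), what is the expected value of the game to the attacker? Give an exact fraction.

Against (1/6, 5/6), each row's expected payoff is target 1: -5/3; target 2: 9/2.
Taking the (2/3, 1/3)-weighted average: (2/3)·(-5/3) + (1/3)·(9/2) = 7/18.

7/18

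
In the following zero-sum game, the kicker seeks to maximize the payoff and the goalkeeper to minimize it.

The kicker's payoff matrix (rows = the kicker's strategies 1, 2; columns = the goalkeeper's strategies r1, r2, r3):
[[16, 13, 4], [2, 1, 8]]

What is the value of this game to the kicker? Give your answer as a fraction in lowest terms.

25/4

Column r1 is strictly dominated by r2 for the goalkeeper (it gives the kicker more in every row).
The remaining 2×2 game on (1, 2) × (r2, r3) has no saddle point. Let the kicker play 1 with probability p; indifference gives 13p + (1−p) = 4p + 8(1−p), so p = 7/16.
Similarly the goalkeeper's optimal q on r2 is 1/4, and the value is 13·(1/4) + (4)·(3/4) = 25/4.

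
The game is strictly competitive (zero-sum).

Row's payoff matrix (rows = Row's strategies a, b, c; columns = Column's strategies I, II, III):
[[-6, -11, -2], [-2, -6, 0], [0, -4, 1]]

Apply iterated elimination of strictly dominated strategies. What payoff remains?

Row b is strictly dominated by row c (0>-2, -4>-6, 1>0); eliminate b.
Column I is strictly dominated by II for Column (-11<-6, -4<0); eliminate I.
Row a is strictly dominated by row c (-4>-11, 1>-2); eliminate a.
Column III is strictly dominated by II for Column (-4<1); eliminate III.
Only (c, II) remains, with payoff -4.

-4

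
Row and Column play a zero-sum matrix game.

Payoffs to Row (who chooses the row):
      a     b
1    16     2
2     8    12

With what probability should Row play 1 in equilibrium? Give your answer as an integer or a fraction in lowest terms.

Row minima are 2 and 8, so Row's maximin is 8; column maxima are 16 and 12, so Column's minimax is 12. These differ, so the equilibrium is in mixed strategies.
Let Row play 1 with probability p. Column is indifferent when 16p + 8(1−p) = 2p + 12(1−p), giving p = 2/9.

2/9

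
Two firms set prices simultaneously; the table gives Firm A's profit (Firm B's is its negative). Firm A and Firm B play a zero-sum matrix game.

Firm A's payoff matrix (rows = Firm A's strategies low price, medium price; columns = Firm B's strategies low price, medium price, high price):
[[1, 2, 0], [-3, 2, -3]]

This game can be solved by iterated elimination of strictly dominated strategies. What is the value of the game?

0

Column medium price is strictly dominated by low price for Firm B (1<2, -3<2); eliminate medium price.
Row medium price is strictly dominated by row low price (1>-3, 0>-3); eliminate medium price.
Column low price is strictly dominated by high price for Firm B (0<1); eliminate low price.
Only (low price, high price) remains, with payoff 0.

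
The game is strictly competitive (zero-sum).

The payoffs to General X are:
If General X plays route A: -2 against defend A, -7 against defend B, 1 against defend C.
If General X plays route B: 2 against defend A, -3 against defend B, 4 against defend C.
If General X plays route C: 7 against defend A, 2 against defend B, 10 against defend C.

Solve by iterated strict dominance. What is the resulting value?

Row route B is strictly dominated by row route C (7>2, 2>-3, 10>4); eliminate route B.
Row route A is strictly dominated by row route C (7>-2, 2>-7, 10>1); eliminate route A.
Column defend A is strictly dominated by defend B for General Y (2<7); eliminate defend A.
Column defend C is strictly dominated by defend B for General Y (2<10); eliminate defend C.
Only (route C, defend B) remains, with payoff 2.

2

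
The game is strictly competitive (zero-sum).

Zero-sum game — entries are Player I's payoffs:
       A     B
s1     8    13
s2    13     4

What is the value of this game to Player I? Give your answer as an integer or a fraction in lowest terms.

Row minima are 8 and 4, so Player I's maximin is 8; column maxima are 13 and 13, so Player II's minimax is 13. These differ, so the equilibrium is in mixed strategies.
Let Player I play s1 with probability p. Player II is indifferent when 8p + 13(1−p) = 13p + 4(1−p), giving p = 9/14.
Let Player II play A with probability q. Player I is indifferent when 8q + 13(1−q) = 13q + 4(1−q), giving q = 9/14.
The value is 8·(9/14) + (13)·(5/14) = 137/14.

137/14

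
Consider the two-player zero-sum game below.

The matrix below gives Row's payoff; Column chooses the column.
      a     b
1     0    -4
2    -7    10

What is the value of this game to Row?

Row minima are -4 and -7, so Row's maximin is -4; column maxima are 0 and 10, so Column's minimax is 0. These differ, so the equilibrium is in mixed strategies.
Let Row play 1 with probability p. Column is indifferent when −7(1−p) = −4p + 10(1−p), giving p = 17/21.
Let Column play a with probability q. Row is indifferent when −4(1−q) = −7q + 10(1−q), giving q = 2/3.
The value is 0·(2/3) + (-4)·(1/3) = -4/3.

-4/3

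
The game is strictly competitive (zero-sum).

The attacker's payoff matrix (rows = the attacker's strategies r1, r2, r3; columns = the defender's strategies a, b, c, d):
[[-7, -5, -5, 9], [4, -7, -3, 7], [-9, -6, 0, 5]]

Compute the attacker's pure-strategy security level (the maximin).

-7

The worst-case payoff for each row is r1: -7, r2: -7, r3: -9.
The best of these is -7.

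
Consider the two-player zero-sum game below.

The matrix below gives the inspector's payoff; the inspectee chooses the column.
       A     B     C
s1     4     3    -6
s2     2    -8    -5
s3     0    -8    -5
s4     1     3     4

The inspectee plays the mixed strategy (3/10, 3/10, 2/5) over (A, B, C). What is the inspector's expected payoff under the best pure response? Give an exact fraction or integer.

14/5

s1: (4)·(3/10) + (3)·(3/10) + (-6)·(2/5) = -3/10.
s2: (2)·(3/10) + (-8)·(3/10) + (-5)·(2/5) = -19/5.
s3: (0)·(3/10) + (-8)·(3/10) + (-5)·(2/5) = -22/5.
s4: (1)·(3/10) + (3)·(3/10) + (4)·(2/5) = 14/5.
The best pure response is s4 with expected payoff 14/5.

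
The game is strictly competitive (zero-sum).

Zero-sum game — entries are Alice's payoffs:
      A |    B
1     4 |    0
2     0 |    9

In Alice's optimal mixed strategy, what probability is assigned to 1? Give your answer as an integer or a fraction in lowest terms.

9/13

Row minima are 0 and 0, so Alice's maximin is 0; column maxima are 4 and 9, so Bob's minimax is 4. These differ, so the equilibrium is in mixed strategies.
Let Alice play 1 with probability p. Bob is indifferent when 4p = 9(1−p), giving p = 9/13.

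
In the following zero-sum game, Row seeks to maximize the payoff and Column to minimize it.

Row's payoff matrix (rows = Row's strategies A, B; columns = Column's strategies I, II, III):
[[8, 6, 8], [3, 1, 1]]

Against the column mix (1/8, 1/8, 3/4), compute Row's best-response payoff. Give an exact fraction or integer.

A: (8)·(1/8) + (6)·(1/8) + (8)·(3/4) = 31/4.
B: (3)·(1/8) + (1)·(1/8) + (1)·(3/4) = 5/4.
The best pure response is A with expected payoff 31/4.

31/4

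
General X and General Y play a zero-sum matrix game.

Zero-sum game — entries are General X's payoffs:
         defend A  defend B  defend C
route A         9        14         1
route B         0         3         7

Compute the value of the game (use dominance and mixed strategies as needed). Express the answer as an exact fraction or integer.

Column defend B is strictly dominated by defend A for General Y (it gives General X more in every row).
The remaining 2×2 game on (route A, route B) × (defend A, defend C) has no saddle point. Let General X play route A with probability p; indifference gives 9p = p + 7(1−p), so p = 7/15.
Similarly General Y's optimal q on defend A is 2/5, and the value is 9·(2/5) + (1)·(3/5) = 21/5.

21/5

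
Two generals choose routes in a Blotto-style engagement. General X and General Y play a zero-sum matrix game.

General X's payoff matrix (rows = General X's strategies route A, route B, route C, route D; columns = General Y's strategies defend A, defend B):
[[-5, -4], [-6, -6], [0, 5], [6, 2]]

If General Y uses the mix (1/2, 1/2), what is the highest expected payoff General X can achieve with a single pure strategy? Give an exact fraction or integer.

4

route A: (-5)·(1/2) + (-4)·(1/2) = -9/2.
route B: (-6)·(1/2) + (-6)·(1/2) = -6.
route C: (0)·(1/2) + (5)·(1/2) = 5/2.
route D: (6)·(1/2) + (2)·(1/2) = 4.
The best pure response is route D with expected payoff 4.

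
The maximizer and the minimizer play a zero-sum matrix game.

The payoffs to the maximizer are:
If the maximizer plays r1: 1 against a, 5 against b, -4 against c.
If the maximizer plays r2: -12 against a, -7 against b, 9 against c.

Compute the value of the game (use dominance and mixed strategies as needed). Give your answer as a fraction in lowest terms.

Column b is strictly dominated by a for the minimizer (it gives the maximizer more in every row).
The remaining 2×2 game on (r1, r2) × (a, c) has no saddle point. Let the maximizer play r1 with probability p; indifference gives p − 12(1−p) = −4p + 9(1−p), so p = 21/26.
Similarly the minimizer's optimal q on a is 1/2, and the value is 1·(1/2) + (-4)·(1/2) = -3/2.

-3/2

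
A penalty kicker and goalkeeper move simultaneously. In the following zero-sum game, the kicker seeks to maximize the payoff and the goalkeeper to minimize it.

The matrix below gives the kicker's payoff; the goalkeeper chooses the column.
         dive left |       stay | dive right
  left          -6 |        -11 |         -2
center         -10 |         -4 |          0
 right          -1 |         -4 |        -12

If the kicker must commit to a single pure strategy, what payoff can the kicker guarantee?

-10

The worst-case payoff for each row is left: -11, center: -10, right: -12.
The best of these is -10.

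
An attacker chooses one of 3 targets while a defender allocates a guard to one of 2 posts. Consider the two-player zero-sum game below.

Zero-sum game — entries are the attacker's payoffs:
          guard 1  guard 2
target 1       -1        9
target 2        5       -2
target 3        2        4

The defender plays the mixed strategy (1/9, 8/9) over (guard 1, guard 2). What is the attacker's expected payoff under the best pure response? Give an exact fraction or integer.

71/9

target 1: (-1)·(1/9) + (9)·(8/9) = 71/9.
target 2: (5)·(1/9) + (-2)·(8/9) = -11/9.
target 3: (2)·(1/9) + (4)·(8/9) = 34/9.
The best pure response is target 1 with expected payoff 71/9.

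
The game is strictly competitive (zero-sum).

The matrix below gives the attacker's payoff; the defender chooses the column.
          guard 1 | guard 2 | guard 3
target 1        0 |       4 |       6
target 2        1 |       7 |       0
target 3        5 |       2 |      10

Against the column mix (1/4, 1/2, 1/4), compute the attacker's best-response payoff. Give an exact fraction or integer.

19/4

target 1: (0)·(1/4) + (4)·(1/2) + (6)·(1/4) = 7/2.
target 2: (1)·(1/4) + (7)·(1/2) + (0)·(1/4) = 15/4.
target 3: (5)·(1/4) + (2)·(1/2) + (10)·(1/4) = 19/4.
The best pure response is target 3 with expected payoff 19/4.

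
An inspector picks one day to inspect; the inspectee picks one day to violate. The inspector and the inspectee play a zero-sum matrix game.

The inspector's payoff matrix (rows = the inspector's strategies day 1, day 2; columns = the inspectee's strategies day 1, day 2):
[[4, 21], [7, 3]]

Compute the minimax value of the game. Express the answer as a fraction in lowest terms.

Row minima are 4 and 3, so the inspector's maximin is 4; column maxima are 7 and 21, so the inspectee's minimax is 7. These differ, so the equilibrium is in mixed strategies.
Let the inspector play day 1 with probability p. The inspectee is indifferent when 4p + 7(1−p) = 21p + 3(1−p), giving p = 4/21.
Let the inspectee play day 1 with probability q. The inspector is indifferent when 4q + 21(1−q) = 7q + 3(1−q), giving q = 6/7.
The value is 4·(6/7) + (21)·(1/7) = 45/7.

45/7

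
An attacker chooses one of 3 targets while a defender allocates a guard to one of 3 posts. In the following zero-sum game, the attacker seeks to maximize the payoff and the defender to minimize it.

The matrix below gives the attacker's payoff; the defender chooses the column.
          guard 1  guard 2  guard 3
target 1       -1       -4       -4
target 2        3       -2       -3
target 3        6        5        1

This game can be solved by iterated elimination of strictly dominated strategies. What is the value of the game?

1

Column guard 1 is strictly dominated by guard 2 for the defender (-4<-1, -2<3, 5<6); eliminate guard 1.
Row target 2 is strictly dominated by row target 3 (5>-2, 1>-3); eliminate target 2.
Row target 1 is strictly dominated by row target 3 (5>-4, 1>-4); eliminate target 1.
Column guard 2 is strictly dominated by guard 3 for the defender (1<5); eliminate guard 2.
Only (target 3, guard 3) remains, with payoff 1.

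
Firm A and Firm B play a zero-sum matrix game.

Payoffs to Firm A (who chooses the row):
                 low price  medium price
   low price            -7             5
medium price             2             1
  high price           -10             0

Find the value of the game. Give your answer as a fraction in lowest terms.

17/13

Row high price is strictly dominated by row low price, so Firm A never plays it.
The remaining 2×2 game on (low price, medium price) × (low price, medium price) has no saddle point. Let Firm A play low price with probability p; indifference gives −7p + 2(1−p) = 5p + (1−p), so p = 1/13.
Similarly Firm B's optimal q on low price is 4/13, and the value is -7·(4/13) + (5)·(9/13) = 17/13.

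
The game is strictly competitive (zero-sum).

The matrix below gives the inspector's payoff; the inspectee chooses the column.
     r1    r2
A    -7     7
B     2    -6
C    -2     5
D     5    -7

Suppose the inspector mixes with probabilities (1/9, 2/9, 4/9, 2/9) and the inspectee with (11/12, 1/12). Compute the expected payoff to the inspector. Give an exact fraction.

-5/54

Against (11/12, 1/12), each row's expected payoff is A: -35/6; B: 4/3; C: -17/12; D: 4.
Taking the (1/9, 2/9, 4/9, 2/9)-weighted average: (1/9)·(-35/6) + (2/9)·(4/3) + (4/9)·(-17/12) + (2/9)·(4) = -5/54.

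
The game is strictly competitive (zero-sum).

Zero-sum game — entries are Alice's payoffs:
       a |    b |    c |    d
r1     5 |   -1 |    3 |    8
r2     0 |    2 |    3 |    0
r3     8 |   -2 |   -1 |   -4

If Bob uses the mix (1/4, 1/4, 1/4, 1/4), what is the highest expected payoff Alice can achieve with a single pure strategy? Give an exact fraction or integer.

r1: (5)·(1/4) + (-1)·(1/4) + (3)·(1/4) + (8)·(1/4) = 15/4.
r2: (0)·(1/4) + (2)·(1/4) + (3)·(1/4) + (0)·(1/4) = 5/4.
r3: (8)·(1/4) + (-2)·(1/4) + (-1)·(1/4) + (-4)·(1/4) = 1/4.
The best pure response is r1 with expected payoff 15/4.

15/4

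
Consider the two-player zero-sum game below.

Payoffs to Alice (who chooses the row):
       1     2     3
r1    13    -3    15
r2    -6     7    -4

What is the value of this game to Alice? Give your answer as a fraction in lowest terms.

Column 3 is strictly dominated by 1 for Bob (it gives Alice more in every row).
The remaining 2×2 game on (r1, r2) × (1, 2) has no saddle point. Let Alice play r1 with probability p; indifference gives 13p − 6(1−p) = −3p + 7(1−p), so p = 13/29.
Similarly Bob's optimal q on 1 is 10/29, and the value is 13·(10/29) + (-3)·(19/29) = 73/29.

73/29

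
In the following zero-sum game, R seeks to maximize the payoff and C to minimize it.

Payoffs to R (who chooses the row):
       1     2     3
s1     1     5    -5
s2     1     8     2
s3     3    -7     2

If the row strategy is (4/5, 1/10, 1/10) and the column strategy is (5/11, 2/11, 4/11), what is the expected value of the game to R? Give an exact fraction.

-1/55

Against (5/11, 2/11, 4/11), each row's expected payoff is s1: -5/11; s2: 29/11; s3: 9/11.
Taking the (4/5, 1/10, 1/10)-weighted average: (4/5)·(-5/11) + (1/10)·(29/11) + (1/10)·(9/11) = -1/55.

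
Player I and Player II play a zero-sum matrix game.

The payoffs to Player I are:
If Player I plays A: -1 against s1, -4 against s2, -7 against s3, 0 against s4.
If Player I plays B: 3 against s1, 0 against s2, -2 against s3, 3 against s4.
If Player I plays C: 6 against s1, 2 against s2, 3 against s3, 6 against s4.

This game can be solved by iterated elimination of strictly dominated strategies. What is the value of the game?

Column s1 is strictly dominated by s2 for Player II (-4<-1, 0<3, 2<6); eliminate s1.
Row A is strictly dominated by row B (0>-4, -2>-7, 3>0); eliminate A.
Row B is strictly dominated by row C (2>0, 3>-2, 6>3); eliminate B.
Column s3 is strictly dominated by s2 for Player II (2<3); eliminate s3.
Column s4 is strictly dominated by s2 for Player II (2<6); eliminate s4.
Only (C, s2) remains, with payoff 2.

2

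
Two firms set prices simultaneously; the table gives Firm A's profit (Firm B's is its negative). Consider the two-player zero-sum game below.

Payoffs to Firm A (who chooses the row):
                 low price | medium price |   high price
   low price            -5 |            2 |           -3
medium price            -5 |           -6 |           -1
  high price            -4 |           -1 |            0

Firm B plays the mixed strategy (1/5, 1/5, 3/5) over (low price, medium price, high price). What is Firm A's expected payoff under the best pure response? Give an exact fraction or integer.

-1

low price: (-5)·(1/5) + (2)·(1/5) + (-3)·(3/5) = -12/5.
medium price: (-5)·(1/5) + (-6)·(1/5) + (-1)·(3/5) = -14/5.
high price: (-4)·(1/5) + (-1)·(1/5) + (0)·(3/5) = -1.
The best pure response is high price with expected payoff -1.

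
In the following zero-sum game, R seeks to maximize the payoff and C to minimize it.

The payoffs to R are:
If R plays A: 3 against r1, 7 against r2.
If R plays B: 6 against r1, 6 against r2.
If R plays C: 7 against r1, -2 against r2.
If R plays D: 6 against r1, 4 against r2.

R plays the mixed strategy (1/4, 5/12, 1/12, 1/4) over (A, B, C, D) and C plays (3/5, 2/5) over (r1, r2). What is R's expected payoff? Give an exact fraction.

Against (3/5, 2/5), each row's expected payoff is A: 23/5; B: 6; C: 17/5; D: 26/5.
Taking the (1/4, 5/12, 1/12, 1/4)-weighted average: (1/4)·(23/5) + (5/12)·(6) + (1/12)·(17/5) + (1/4)·(26/5) = 157/30.

157/30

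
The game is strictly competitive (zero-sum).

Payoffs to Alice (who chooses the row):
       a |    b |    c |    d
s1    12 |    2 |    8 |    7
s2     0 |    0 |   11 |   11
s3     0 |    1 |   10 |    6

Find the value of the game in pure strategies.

2

Row minima: 2, 0, 0 → Alice's maximin is 2.
Column maxima: 12, 2, 11, 11 → Bob's minimax is 2.
They coincide at (s1, b), so the value is 2.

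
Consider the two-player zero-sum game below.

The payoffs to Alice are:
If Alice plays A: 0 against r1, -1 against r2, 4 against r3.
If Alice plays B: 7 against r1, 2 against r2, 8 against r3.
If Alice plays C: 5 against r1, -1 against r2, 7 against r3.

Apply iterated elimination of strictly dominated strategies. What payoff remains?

Row C is strictly dominated by row B (7>5, 2>-1, 8>7); eliminate C.
Column r3 is strictly dominated by r1 for Bob (0<4, 7<8); eliminate r3.
Column r1 is strictly dominated by r2 for Bob (-1<0, 2<7); eliminate r1.
Row A is strictly dominated by row B (2>-1); eliminate A.
Only (B, r2) remains, with payoff 2.

2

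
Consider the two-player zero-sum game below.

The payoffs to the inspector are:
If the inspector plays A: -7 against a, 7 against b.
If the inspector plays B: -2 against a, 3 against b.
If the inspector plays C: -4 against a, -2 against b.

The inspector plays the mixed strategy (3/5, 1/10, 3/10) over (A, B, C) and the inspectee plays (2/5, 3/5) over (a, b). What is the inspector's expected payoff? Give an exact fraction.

Against (2/5, 3/5), each row's expected payoff is A: 7/5; B: 1; C: -14/5.
Taking the (3/5, 1/10, 3/10)-weighted average: (3/5)·(7/5) + (1/10)·(1) + (3/10)·(-14/5) = 1/10.

1/10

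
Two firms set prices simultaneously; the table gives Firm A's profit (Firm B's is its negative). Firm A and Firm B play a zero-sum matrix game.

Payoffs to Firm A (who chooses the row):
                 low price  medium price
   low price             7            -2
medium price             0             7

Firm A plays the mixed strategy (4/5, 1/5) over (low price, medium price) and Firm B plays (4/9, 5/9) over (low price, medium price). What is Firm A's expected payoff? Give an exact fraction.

107/45

Against (4/9, 5/9), each row's expected payoff is low price: 2; medium price: 35/9.
Taking the (4/5, 1/5)-weighted average: (4/5)·(2) + (1/5)·(35/9) = 107/45.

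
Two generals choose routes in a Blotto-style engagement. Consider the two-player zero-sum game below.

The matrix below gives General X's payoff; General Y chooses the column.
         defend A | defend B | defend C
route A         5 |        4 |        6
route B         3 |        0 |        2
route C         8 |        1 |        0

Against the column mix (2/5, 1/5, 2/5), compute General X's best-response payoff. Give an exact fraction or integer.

route A: (5)·(2/5) + (4)·(1/5) + (6)·(2/5) = 26/5.
route B: (3)·(2/5) + (0)·(1/5) + (2)·(2/5) = 2.
route C: (8)·(2/5) + (1)·(1/5) + (0)·(2/5) = 17/5.
The best pure response is route A with expected payoff 26/5.

26/5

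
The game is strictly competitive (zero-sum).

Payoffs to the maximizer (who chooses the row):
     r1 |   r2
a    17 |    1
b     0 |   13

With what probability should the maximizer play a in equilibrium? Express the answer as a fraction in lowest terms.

13/29

Row minima are 1 and 0, so the maximizer's maximin is 1; column maxima are 17 and 13, so the minimizer's minimax is 13. These differ, so the equilibrium is in mixed strategies.
Let the maximizer play a with probability p. The minimizer is indifferent when 17p = p + 13(1−p), giving p = 13/29.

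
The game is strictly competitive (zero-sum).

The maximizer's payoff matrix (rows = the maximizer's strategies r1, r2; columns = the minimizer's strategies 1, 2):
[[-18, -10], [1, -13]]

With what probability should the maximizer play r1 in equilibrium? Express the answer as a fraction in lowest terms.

7/11

Row minima are -18 and -13, so the maximizer's maximin is -13; column maxima are 1 and -10, so the minimizer's minimax is -10. These differ, so the equilibrium is in mixed strategies.
Let the maximizer play r1 with probability p. The minimizer is indifferent when −18p + (1−p) = −10p − 13(1−p), giving p = 7/11.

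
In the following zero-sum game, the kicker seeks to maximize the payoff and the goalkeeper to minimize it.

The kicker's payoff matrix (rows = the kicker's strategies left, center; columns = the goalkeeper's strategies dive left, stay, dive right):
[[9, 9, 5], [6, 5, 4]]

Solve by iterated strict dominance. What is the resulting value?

5

Column stay is strictly dominated by dive right for the goalkeeper (5<9, 4<5); eliminate stay.
Column dive left is strictly dominated by dive right for the goalkeeper (5<9, 4<6); eliminate dive left.
Row center is strictly dominated by row left (5>4); eliminate center.
Only (left, dive right) remains, with payoff 5.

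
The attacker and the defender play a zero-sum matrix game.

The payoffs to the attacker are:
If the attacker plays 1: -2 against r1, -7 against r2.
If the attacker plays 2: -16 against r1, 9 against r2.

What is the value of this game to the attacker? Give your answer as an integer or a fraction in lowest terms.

Row minima are -7 and -16, so the attacker's maximin is -7; column maxima are -2 and 9, so the defender's minimax is -2. These differ, so the equilibrium is in mixed strategies.
Let the attacker play 1 with probability p. The defender is indifferent when −2p − 16(1−p) = −7p + 9(1−p), giving p = 5/6.
Let the defender play r1 with probability q. The attacker is indifferent when −2q − 7(1−q) = −16q + 9(1−q), giving q = 8/15.
The value is -2·(8/15) + (-7)·(7/15) = -13/3.

-13/3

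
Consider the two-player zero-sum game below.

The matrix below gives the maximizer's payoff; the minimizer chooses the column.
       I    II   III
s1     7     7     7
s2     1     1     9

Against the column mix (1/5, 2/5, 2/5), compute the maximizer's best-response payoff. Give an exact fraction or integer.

7

s1: (7)·(1/5) + (7)·(2/5) + (7)·(2/5) = 7.
s2: (1)·(1/5) + (1)·(2/5) + (9)·(2/5) = 21/5.
The best pure response is s1 with expected payoff 7.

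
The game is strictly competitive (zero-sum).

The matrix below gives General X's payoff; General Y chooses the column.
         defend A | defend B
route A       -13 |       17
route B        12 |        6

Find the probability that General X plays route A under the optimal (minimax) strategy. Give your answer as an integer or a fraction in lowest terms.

Row minima are -13 and 6, so General X's maximin is 6; column maxima are 12 and 17, so General Y's minimax is 12. These differ, so the equilibrium is in mixed strategies.
Let General X play route A with probability p. General Y is indifferent when −13p + 12(1−p) = 17p + 6(1−p), giving p = 1/6.

1/6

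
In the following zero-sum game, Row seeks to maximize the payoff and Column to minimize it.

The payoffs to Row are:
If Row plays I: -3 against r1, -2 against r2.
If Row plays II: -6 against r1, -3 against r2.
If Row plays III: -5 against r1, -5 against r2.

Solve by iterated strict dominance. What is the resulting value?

Row III is strictly dominated by row I (-3>-5, -2>-5); eliminate III.
Column r2 is strictly dominated by r1 for Column (-3<-2, -6<-3); eliminate r2.
Row II is strictly dominated by row I (-3>-6); eliminate II.
Only (I, r1) remains, with payoff -3.

-3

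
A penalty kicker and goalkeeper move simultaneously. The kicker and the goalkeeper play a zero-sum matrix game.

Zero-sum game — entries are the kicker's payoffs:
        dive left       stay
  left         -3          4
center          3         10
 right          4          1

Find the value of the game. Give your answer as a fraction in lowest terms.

Row left is strictly dominated by row center, so the kicker never plays it.
The remaining 2×2 game on (center, right) × (dive left, stay) has no saddle point. Let the kicker play center with probability p; indifference gives 3p + 4(1−p) = 10p + (1−p), so p = 3/10.
Similarly the goalkeeper's optimal q on dive left is 9/10, and the value is 3·(9/10) + (10)·(1/10) = 37/10.

37/10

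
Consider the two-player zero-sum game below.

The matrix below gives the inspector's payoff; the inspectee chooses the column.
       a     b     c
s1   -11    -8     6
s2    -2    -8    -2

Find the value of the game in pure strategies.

-8

Row minima: -11, -8 → the inspector's maximin is -8.
Column maxima: -2, -8, 6 → the inspectee's minimax is -8.
They coincide at (s2, b), so the value is -8.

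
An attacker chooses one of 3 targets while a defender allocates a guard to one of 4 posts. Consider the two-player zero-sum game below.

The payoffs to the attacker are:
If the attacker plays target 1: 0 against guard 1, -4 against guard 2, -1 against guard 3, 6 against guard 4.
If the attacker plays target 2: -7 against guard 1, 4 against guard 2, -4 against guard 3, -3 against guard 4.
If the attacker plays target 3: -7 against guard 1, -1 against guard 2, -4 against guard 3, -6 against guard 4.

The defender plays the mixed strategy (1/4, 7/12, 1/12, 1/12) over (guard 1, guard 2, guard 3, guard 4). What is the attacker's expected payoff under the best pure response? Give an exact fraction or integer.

target 1: (0)·(1/4) + (-4)·(7/12) + (-1)·(1/12) + (6)·(1/12) = -23/12.
target 2: (-7)·(1/4) + (4)·(7/12) + (-4)·(1/12) + (-3)·(1/12) = 0.
target 3: (-7)·(1/4) + (-1)·(7/12) + (-4)·(1/12) + (-6)·(1/12) = -19/6.
The best pure response is target 2 with expected payoff 0.

0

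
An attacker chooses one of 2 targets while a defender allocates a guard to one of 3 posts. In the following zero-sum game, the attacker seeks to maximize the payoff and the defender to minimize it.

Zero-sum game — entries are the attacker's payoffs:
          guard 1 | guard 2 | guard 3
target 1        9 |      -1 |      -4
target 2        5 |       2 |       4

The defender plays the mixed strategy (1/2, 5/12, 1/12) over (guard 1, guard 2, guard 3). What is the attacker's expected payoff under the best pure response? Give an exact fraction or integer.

15/4

target 1: (9)·(1/2) + (-1)·(5/12) + (-4)·(1/12) = 15/4.
target 2: (5)·(1/2) + (2)·(5/12) + (4)·(1/12) = 11/3.
The best pure response is target 1 with expected payoff 15/4.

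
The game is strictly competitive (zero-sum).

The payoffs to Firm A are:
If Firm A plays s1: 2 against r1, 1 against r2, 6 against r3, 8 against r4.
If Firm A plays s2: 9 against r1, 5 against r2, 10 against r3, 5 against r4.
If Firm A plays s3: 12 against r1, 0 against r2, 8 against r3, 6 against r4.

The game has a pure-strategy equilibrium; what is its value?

Row minima: 1, 5, 0 → Firm A's maximin is 5.
Column maxima: 12, 5, 10, 8 → Firm B's minimax is 5.
They coincide at (s2, r2), so the value is 5.

5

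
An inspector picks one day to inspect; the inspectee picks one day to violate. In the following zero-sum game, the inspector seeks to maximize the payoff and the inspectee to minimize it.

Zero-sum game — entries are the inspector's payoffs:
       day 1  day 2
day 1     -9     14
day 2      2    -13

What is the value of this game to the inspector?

-89/38

Row minima are -9 and -13, so the inspector's maximin is -9; column maxima are 2 and 14, so the inspectee's minimax is 2. These differ, so the equilibrium is in mixed strategies.
Let the inspector play day 1 with probability p. The inspectee is indifferent when −9p + 2(1−p) = 14p − 13(1−p), giving p = 15/38.
Let the inspectee play day 1 with probability q. The inspector is indifferent when −9q + 14(1−q) = 2q − 13(1−q), giving q = 27/38.
The value is -9·(27/38) + (14)·(11/38) = -89/38.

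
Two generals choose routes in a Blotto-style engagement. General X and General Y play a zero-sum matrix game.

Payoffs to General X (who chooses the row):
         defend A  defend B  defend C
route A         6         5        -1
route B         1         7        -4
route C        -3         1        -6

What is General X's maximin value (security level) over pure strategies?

The worst-case payoff for each row is route A: -1, route B: -4, route C: -6.
The best of these is -1.

-1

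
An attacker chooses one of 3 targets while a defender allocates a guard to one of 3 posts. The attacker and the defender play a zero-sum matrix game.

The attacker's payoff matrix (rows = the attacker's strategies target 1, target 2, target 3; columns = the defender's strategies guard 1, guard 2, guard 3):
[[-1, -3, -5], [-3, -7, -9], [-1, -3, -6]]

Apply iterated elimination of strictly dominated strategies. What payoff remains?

Column guard 1 is strictly dominated by guard 2 for the defender (-3<-1, -7<-3, -3<-1); eliminate guard 1.
Row target 2 is strictly dominated by row target 1 (-3>-7, -5>-9); eliminate target 2.
Column guard 2 is strictly dominated by guard 3 for the defender (-5<-3, -6<-3); eliminate guard 2.
Row target 3 is strictly dominated by row target 1 (-5>-6); eliminate target 3.
Only (target 1, guard 3) remains, with payoff -5.

-5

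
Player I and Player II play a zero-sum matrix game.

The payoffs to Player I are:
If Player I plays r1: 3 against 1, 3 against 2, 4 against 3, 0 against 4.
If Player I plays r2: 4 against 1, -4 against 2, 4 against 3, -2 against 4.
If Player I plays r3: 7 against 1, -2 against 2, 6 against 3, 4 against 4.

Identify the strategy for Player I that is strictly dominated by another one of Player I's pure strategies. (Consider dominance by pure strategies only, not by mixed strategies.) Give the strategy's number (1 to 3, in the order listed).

Compare r2 with r3: 7 > 4, -2 > -4, 6 > 4, 4 > -2.
So r3 strictly dominates r2 for Player I; r2 is strictly dominated.

2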